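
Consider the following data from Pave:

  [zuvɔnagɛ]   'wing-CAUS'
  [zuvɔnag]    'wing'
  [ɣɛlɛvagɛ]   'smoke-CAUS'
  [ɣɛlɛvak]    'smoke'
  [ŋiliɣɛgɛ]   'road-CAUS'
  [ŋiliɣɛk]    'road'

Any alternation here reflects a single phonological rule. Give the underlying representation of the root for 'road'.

The stem for 'road' ends in [g] in [ŋiliɣɛgɛ] but [k] in [ŋiliɣɛk].
Compare 'wing', with invariant [g] in [zuvɔnagɛ] and [zuvɔnag]: an analysis with underlying /g/ and a rule producing [k] in isolation would wrongly predict alternation here too.
Therefore /k/ is basic and [g] is derived by intervocalic voicing (voiceless stops become voiced between vowels).

/ŋiliɣɛk/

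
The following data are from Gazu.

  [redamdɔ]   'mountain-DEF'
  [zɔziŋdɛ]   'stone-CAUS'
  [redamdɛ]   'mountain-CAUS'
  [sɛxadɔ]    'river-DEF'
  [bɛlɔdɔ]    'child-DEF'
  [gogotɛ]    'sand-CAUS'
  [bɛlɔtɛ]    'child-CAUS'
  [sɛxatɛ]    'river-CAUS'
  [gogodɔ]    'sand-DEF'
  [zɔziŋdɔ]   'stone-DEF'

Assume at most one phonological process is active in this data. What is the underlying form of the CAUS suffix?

/-tɛ/

The CAUS suffix surfaces as [-dɛ] and [-tɛ], depending on the final segment of the stem.
The DEF suffix, which begins with [d], is invariant after every stem; so [d] is not altered by any rule here.
The CAUS suffix is therefore /-tɛ/ underlyingly, with post-nasal voicing: voiceless stops become voiced after a nasal.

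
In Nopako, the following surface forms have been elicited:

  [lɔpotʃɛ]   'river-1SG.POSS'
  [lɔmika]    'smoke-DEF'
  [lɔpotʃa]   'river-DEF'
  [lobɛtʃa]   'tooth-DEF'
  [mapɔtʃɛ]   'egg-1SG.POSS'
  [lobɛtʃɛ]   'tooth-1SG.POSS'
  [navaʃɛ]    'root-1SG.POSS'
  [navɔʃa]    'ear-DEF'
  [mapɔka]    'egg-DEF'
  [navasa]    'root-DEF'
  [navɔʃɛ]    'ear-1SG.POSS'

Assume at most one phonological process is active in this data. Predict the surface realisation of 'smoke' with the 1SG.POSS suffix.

[lɔmitʃɛ]

The stem for 'egg' ends in [tʃ] in [mapɔtʃɛ] but [k] in [mapɔka].
If /tʃ/ were underlying and a rule turned it into [k] before the DEF suffix, 'tooth' would also alternate; but it has [tʃ] in both [lobɛtʃɛ] and [lobɛtʃa].
Therefore /k/ is basic and [tʃ] is derived by palatalization before a front vowel (/k/ and /s/ become palato-alveolar [tʃ] and [ʃ] before a front vowel).
The one attested form of 'smoke', [lɔmika], shows underlying /lɔmik/. Applying the same rule before a front vowel gives [lɔmitʃɛ].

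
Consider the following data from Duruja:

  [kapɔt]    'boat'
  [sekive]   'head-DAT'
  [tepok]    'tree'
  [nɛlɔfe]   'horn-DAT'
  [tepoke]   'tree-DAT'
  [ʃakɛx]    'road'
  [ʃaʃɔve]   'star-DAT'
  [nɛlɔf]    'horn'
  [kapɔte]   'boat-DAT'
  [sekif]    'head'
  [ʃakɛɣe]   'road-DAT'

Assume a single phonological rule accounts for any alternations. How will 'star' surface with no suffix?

In [sekif] and [sekive] the final segment of 'head' alternates: [f] ~ [v].
If /f/ were underlying and a rule turned it into [v] before the DAT suffix, 'horn' would also alternate; but it has [f] in both [nɛlɔf] and [nɛlɔfe].
The alternation reflects word-final obstruent devoicing: voiced obstruents become voiceless word-finally. /v/ is underlying.
From [ʃaʃɔve] the stem 'star' is /ʃaʃɔv/; word-finally this yields [ʃaʃɔf].

[ʃaʃɔf]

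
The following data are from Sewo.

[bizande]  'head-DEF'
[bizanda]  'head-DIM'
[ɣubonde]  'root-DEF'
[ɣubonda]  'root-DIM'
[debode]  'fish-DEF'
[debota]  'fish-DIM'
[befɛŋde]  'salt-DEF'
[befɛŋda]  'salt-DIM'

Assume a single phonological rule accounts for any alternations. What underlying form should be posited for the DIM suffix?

The DIM morpheme has two allomorphs, [-da] and [-ta].
The DEF suffix, which begins with [d], is invariant after every stem; so [d] is not altered by any rule here.
So the underlying form is /-ta/, and voiceless stops become voiced after a nasal.

/-ta/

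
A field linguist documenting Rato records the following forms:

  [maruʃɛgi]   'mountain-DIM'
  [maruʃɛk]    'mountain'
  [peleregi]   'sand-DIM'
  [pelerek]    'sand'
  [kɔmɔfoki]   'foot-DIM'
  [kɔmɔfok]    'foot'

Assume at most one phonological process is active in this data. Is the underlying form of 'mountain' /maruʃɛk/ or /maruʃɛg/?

'mountain' shows [g] ~ [k] at the end of the stem ([maruʃɛgi] vs [maruʃɛk]).
If /k/ were underlying and a rule turned it into [g] before the DIM suffix, 'foot' would also alternate; but it has [k] in both [kɔmɔfoki] and [kɔmɔfok].
Therefore /g/ is basic and [k] is derived by word-final obstruent devoicing (voiced obstruents become voiceless word-finally).

/maruʃɛg/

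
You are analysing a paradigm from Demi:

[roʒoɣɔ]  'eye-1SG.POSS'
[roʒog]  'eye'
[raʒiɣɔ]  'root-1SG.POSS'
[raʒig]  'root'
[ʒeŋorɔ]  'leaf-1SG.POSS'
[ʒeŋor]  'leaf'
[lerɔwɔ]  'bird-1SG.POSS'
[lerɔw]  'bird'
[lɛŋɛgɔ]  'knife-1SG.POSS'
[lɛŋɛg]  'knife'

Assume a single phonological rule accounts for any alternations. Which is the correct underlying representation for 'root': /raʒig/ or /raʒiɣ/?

The root 'root' surfaces as [raʒiɣɔ] and [raʒig], with a stem-final [ɣ] ~ [g] alternation.
If /g/ were underlying and a rule turned it into [ɣ] before the 1SG.POSS suffix, 'knife' would also alternate; but it has [g] in both [lɛŋɛgɔ] and [lɛŋɛg].
The underlying segment must be /ɣ/; voiced fricatives become stops word-finally, yielding [g] there.

/raʒiɣ/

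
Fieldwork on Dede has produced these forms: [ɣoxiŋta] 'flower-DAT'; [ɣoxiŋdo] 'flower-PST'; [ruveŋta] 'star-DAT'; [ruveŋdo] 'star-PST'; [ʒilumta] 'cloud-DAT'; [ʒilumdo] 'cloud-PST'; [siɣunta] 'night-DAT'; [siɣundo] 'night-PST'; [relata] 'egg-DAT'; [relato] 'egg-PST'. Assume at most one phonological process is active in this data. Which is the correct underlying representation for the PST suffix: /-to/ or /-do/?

The PST suffix surfaces as [-do] and [-to], depending on the final segment of the stem.
The DAT suffix, which begins with [t], is invariant after every stem; so [t] is not altered by any rule here.
So the underlying form is /-do/, and voiced stops become voiceless after a vowel.

/-do/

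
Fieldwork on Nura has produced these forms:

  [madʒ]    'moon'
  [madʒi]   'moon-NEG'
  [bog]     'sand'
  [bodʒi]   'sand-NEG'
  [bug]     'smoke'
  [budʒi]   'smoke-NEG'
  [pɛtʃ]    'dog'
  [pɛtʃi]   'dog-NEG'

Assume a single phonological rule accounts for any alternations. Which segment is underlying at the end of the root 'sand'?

The stem for 'sand' ends in [g] in [bog] but [dʒ] in [bodʒi].
Compare 'moon', with invariant [dʒ] in [madʒ] and [madʒi]: an analysis with underlying /dʒ/ and a rule producing [g] in isolation would wrongly predict alternation here too.
The underlying segment must be /g/; /g/ becomes palato-alveolar [dʒ] before a front vowel, yielding [dʒ] there.

/g/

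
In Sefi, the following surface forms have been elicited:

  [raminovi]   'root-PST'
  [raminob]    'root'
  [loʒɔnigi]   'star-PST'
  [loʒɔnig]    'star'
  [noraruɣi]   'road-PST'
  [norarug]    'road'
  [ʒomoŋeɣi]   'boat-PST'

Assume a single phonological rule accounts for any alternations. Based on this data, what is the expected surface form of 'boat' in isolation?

[ʒomoŋeg]

The stem for 'road' ends in [ɣ] in [noraruɣi] but [g] in [norarug].
The stem 'star' ([loʒɔnigi], [loʒɔnig]) shows [g] unchanged in both environments, so [g] cannot be basic with [ɣ] derived before the PST suffix.
The underlying segment must be /ɣ/; voiced fricatives become stops word-finally, yielding [g] there.
The one attested form of 'boat', [ʒomoŋeɣi], shows underlying /ʒomoŋeɣ/. Applying the same rule word-finally gives [ʒomoŋeg].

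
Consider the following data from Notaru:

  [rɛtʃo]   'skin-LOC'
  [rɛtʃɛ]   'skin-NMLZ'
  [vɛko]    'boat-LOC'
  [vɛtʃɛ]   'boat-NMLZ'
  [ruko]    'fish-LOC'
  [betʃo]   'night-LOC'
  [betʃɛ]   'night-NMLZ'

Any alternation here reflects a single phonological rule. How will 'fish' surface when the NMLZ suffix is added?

In [vɛko] and [vɛtʃɛ] the final segment of 'boat' alternates: [k] ~ [tʃ].
If /tʃ/ were underlying and a rule turned it into [k] before the LOC suffix, 'skin' would also alternate; but it has [tʃ] in both [rɛtʃo] and [rɛtʃɛ].
So /k/ is underlying, and a rule of palatalization before a front vowel — /k/ becomes palato-alveolar [tʃ] before a front vowel — gives [tʃ].
From [ruko] the stem 'fish' is /ruk/; before a front vowel this yields [rutʃɛ].

[rutʃɛ]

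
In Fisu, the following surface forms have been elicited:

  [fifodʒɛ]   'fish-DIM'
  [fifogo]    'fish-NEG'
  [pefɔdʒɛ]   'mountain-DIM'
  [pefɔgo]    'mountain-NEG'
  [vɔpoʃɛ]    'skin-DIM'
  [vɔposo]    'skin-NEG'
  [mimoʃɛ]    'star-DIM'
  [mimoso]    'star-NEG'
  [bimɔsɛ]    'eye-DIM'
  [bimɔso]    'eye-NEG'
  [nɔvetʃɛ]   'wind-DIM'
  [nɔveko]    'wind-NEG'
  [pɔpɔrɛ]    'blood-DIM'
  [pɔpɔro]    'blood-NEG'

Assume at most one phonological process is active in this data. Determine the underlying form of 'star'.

The root 'star' surfaces as [mimoʃɛ] and [mimoso], with a stem-final [ʃ] ~ [s] alternation.
Compare 'eye', with invariant [s] in [bimɔsɛ] and [bimɔso]: an analysis with underlying /s/ and a rule producing [ʃ] before the DIM suffix would wrongly predict alternation here too.
The alternation reflects depalatalization: palato-alveolar /tʃ/, /dʒ/ and /ʃ/ become [k], [g] and [s] when no front vowel follows. /ʃ/ is underlying.
So 'star' = /mimoʃ/.

/mimoʃ/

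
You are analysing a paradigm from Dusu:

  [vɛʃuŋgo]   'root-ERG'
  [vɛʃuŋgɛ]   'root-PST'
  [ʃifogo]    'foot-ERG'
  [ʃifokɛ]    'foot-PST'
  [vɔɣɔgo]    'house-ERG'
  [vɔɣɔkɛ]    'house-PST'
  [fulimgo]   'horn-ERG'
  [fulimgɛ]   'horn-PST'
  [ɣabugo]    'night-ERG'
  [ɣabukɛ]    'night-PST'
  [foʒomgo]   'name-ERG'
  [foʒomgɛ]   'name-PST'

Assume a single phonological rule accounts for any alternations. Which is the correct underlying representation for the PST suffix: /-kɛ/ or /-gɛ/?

The PST morpheme has two allomorphs, [-gɛ] and [-kɛ].
By contrast the ERG suffix keeps its initial [g] throughout — that segment must be underlying.
So the underlying form is /-kɛ/, and voiceless stops become voiced after a nasal.

/-kɛ/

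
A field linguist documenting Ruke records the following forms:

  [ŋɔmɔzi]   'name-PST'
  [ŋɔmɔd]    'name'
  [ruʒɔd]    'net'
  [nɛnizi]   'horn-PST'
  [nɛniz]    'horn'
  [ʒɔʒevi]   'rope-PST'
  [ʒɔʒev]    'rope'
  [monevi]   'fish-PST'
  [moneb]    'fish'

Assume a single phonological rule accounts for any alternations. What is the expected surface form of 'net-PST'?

[ruʒɔzi]

In [ŋɔmɔzi] and [ŋɔmɔd] the final segment of 'name' alternates: [z] ~ [d].
The stem 'horn' ([nɛnizi], [nɛniz]) shows [z] unchanged in both environments, so [z] cannot be basic with [d] derived in isolation.
So /d/ is underlying, and a rule of intervocalic spirantization — voiced stops become fricatives between vowels — gives [z].
The one attested form of 'net', [ruʒɔd], shows underlying /ruʒɔd/. Applying the same rule between vowels gives [ruʒɔzi].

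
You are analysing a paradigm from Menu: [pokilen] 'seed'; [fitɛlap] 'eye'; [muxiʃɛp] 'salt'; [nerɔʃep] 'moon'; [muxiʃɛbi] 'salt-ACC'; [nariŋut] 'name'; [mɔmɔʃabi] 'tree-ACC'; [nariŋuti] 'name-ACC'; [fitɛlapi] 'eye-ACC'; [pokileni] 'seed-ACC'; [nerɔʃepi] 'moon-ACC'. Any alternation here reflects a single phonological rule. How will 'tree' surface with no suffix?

The stem for 'salt' ends in [p] in [muxiʃɛp] but [b] in [muxiʃɛbi].
Compare 'eye', with invariant [p] in [fitɛlap] and [fitɛlapi]: an analysis with underlying /p/ and a rule producing [b] before the ACC suffix would wrongly predict alternation here too.
The alternation reflects word-final obstruent devoicing: voiced obstruents become voiceless word-finally. /b/ is underlying.
The one attested form of 'tree', [mɔmɔʃabi], shows underlying /mɔmɔʃab/. Applying the same rule word-finally gives [mɔmɔʃap].

[mɔmɔʃap]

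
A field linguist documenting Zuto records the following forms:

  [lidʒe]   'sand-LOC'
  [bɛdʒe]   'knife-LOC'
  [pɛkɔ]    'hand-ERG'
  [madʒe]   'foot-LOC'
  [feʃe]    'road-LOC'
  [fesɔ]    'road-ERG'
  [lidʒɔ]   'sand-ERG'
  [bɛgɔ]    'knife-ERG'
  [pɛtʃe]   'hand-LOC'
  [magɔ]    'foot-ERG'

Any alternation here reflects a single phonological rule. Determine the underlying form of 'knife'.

/bɛg/

The stem for 'knife' ends in [g] in [bɛgɔ] but [dʒ] in [bɛdʒe].
The stem 'sand' ([lidʒɔ], [lidʒe]) shows [dʒ] unchanged in both environments, so [dʒ] cannot be basic with [g] derived before the ERG suffix.
The underlying segment must be /g/; /k/, /g/ and /s/ become palato-alveolar [tʃ], [dʒ] and [ʃ] before a front vowel, yielding [dʒ] there.
The underlying form of 'knife' is therefore /bɛg/.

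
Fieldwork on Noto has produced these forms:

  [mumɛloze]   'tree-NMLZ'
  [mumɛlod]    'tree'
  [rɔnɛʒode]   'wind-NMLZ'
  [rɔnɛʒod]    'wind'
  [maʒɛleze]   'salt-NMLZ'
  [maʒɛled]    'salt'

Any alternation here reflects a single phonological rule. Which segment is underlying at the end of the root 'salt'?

/z/

The root 'salt' surfaces as [maʒɛleze] and [maʒɛled], with a stem-final [z] ~ [d] alternation.
The stem 'wind' ([rɔnɛʒode], [rɔnɛʒod]) shows [d] unchanged in both environments, so [d] cannot be basic with [z] derived before the NMLZ suffix.
So /z/ is underlying, and a rule of word-final hardening — voiced fricatives become stops word-finally — gives [d].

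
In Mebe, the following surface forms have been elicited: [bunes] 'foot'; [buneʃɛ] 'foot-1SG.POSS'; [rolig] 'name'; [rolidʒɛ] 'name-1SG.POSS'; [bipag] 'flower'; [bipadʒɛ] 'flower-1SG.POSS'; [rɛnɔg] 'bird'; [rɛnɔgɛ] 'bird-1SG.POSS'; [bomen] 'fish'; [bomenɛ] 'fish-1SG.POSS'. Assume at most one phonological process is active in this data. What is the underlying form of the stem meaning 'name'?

In [rolig] and [rolidʒɛ] the final segment of 'name' alternates: [g] ~ [dʒ].
The stem 'bird' ([rɛnɔg], [rɛnɔgɛ]) shows [g] unchanged in both environments, so [g] cannot be basic with [dʒ] derived before the 1SG.POSS suffix.
So /dʒ/ is underlying, and a rule of depalatalization — palato-alveolar /dʒ/ and /ʃ/ become [g] and [s] when no front vowel follows — gives [g].
So 'name' = /rolidʒ/.

/rolidʒ/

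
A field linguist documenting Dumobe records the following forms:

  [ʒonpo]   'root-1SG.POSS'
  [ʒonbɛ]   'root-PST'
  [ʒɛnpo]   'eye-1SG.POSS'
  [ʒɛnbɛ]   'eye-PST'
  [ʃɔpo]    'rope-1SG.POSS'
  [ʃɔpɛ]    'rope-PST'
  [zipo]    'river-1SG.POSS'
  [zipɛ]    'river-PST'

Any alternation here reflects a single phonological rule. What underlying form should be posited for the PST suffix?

/-bɛ/

The PST morpheme has two allomorphs, [-bɛ] and [-pɛ].
The 1SG.POSS suffix, which begins with [p], is invariant after every stem; so [p] is not altered by any rule here.
The PST suffix is therefore /-bɛ/ underlyingly, with post-vocalic devoicing: voiced stops become voiceless after a vowel.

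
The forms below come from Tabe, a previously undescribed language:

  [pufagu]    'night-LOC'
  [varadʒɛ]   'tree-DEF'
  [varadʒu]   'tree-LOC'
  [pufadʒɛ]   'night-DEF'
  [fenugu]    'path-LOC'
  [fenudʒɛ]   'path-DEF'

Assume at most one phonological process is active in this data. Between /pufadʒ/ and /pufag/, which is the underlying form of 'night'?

In [pufagu] and [pufadʒɛ] the final segment of 'night' alternates: [g] ~ [dʒ].
If /dʒ/ were underlying and a rule turned it into [g] before the LOC suffix, 'tree' would also alternate; but it has [dʒ] in both [varadʒu] and [varadʒɛ].
The underlying segment must be /g/; /g/ becomes palato-alveolar [dʒ] before a front vowel, yielding [dʒ] there.

/pufag/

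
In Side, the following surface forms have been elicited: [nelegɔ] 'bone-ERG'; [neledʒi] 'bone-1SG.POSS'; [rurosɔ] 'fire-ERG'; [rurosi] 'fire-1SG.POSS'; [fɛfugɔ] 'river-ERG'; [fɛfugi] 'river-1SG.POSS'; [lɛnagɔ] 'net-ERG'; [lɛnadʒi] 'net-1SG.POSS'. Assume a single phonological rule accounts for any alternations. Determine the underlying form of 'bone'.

/neledʒ/

The root 'bone' surfaces as [nelegɔ] and [neledʒi], with a stem-final [g] ~ [dʒ] alternation.
Compare 'river', with invariant [g] in [fɛfugɔ] and [fɛfugi]: an analysis with underlying /g/ and a rule producing [dʒ] before the 1SG.POSS suffix would wrongly predict alternation here too.
Therefore /dʒ/ is basic and [g] is derived by depalatalization (palato-alveolar /dʒ/ becomes [g] when no front vowel follows).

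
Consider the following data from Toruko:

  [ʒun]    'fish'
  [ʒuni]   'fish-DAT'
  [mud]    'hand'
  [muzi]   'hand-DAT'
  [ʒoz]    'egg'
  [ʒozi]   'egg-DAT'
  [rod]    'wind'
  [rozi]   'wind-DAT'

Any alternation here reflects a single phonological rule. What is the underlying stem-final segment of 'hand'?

In [mud] and [muzi] the final segment of 'hand' alternates: [d] ~ [z].
The stem 'egg' ([ʒoz], [ʒozi]) shows [z] unchanged in both environments, so [z] cannot be basic with [d] derived in isolation.
The underlying segment must be /d/; voiced stops become fricatives between vowels, yielding [z] there.

/d/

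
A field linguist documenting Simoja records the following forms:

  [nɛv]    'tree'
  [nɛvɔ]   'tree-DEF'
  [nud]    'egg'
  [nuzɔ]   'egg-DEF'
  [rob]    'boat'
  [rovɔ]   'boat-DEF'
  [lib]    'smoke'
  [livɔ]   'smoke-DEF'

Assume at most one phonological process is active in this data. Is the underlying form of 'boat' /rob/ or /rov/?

/rob/

In [rob] and [rovɔ] the final segment of 'boat' alternates: [b] ~ [v].
If /v/ were underlying and a rule turned it into [b] in isolation, 'tree' would also alternate; but it has [v] in both [nɛv] and [nɛvɔ].
Therefore /b/ is basic and [v] is derived by intervocalic spirantization (voiced stops become fricatives between vowels).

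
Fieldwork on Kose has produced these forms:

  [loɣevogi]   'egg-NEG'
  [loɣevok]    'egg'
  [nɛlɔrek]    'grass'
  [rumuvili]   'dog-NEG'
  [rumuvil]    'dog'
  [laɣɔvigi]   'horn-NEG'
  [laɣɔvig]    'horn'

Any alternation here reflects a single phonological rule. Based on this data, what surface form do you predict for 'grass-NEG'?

In [loɣevogi] and [loɣevok] the final segment of 'egg' alternates: [g] ~ [k].
Compare 'horn', with invariant [g] in [laɣɔvigi] and [laɣɔvig]: an analysis with underlying /g/ and a rule producing [k] in isolation would wrongly predict alternation here too.
So /k/ is underlying, and a rule of intervocalic voicing — voiceless stops become voiced between vowels — gives [g].
The one attested form of 'grass', [nɛlɔrek], shows underlying /nɛlɔrek/. Applying the same rule between vowels gives [nɛlɔregi].

[nɛlɔregi]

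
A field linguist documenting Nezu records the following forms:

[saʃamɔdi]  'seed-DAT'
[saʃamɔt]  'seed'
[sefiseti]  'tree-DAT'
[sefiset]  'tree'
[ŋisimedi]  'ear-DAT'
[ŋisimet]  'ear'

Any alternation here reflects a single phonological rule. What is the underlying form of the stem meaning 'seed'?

The stem for 'seed' ends in [d] in [saʃamɔdi] but [t] in [saʃamɔt].
Compare 'tree', with invariant [t] in [sefiseti] and [sefiset]: an analysis with underlying /t/ and a rule producing [d] before the DAT suffix would wrongly predict alternation here too.
The alternation reflects word-final obstruent devoicing: voiced obstruents become voiceless word-finally. /d/ is underlying.

/saʃamɔd/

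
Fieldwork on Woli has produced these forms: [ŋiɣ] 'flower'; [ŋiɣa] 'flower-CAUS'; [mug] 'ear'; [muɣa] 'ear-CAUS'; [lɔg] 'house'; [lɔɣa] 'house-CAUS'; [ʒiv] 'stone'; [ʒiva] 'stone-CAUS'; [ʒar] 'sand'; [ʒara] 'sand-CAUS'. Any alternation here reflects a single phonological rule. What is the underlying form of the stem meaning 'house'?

/lɔg/

The root 'house' surfaces as [lɔg] and [lɔɣa], with a stem-final [g] ~ [ɣ] alternation.
If /ɣ/ were underlying and a rule turned it into [g] in isolation, 'flower' would also alternate; but it has [ɣ] in both [ŋiɣ] and [ŋiɣa].
So /g/ is underlying, and a rule of intervocalic spirantization — voiced stops become fricatives between vowels — gives [ɣ].
Hence 'house' is /lɔg/ underlyingly.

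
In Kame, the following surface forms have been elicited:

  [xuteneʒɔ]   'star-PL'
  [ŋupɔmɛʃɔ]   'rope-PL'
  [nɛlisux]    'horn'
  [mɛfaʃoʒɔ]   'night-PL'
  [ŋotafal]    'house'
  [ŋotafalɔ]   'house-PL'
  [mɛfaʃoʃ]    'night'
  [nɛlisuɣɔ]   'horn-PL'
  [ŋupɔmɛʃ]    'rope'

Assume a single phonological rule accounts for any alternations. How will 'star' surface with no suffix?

'night' shows [ʒ] ~ [ʃ] at the end of the stem ([mɛfaʃoʒɔ] vs [mɛfaʃoʃ]).
If /ʃ/ were underlying and a rule turned it into [ʒ] before the PL suffix, 'rope' would also alternate; but it has [ʃ] in both [ŋupɔmɛʃɔ] and [ŋupɔmɛʃ].
Therefore /ʒ/ is basic and [ʃ] is derived by word-final obstruent devoicing (voiced obstruents become voiceless word-finally).
The one attested form of 'star', [xuteneʒɔ], shows underlying /xuteneʒ/. Applying the same rule word-finally gives [xuteneʃ].

[xuteneʃ]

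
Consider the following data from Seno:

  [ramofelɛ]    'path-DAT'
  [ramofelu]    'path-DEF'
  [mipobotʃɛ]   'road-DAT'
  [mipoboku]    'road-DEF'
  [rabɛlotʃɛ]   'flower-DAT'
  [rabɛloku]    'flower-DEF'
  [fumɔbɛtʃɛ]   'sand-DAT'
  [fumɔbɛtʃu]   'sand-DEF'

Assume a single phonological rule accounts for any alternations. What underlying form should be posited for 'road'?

/mipobok/

The stem for 'road' ends in [tʃ] in [mipobotʃɛ] but [k] in [mipoboku].
Compare 'sand', with invariant [tʃ] in [fumɔbɛtʃɛ] and [fumɔbɛtʃu]: an analysis with underlying /tʃ/ and a rule producing [k] before the DEF suffix would wrongly predict alternation here too.
So /k/ is underlying, and a rule of palatalization before a front vowel — /k/ becomes palato-alveolar [tʃ] before a front vowel — gives [tʃ].
The underlying form of 'road' is therefore /mipobok/.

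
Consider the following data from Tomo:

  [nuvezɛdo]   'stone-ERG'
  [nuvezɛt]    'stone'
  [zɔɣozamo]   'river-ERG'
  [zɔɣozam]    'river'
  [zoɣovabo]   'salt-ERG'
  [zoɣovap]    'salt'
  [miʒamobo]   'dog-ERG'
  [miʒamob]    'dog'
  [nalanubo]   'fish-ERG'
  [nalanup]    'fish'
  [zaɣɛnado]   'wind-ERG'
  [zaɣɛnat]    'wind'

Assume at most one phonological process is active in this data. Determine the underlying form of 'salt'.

/zoɣovap/

The stem for 'salt' ends in [b] in [zoɣovabo] but [p] in [zoɣovap].
The stem 'dog' ([miʒamobo], [miʒamob]) shows [b] unchanged in both environments, so [b] cannot be basic with [p] derived in isolation.
Therefore /p/ is basic and [b] is derived by intervocalic voicing (voiceless stops become voiced between vowels).
So 'salt' = /zoɣovap/.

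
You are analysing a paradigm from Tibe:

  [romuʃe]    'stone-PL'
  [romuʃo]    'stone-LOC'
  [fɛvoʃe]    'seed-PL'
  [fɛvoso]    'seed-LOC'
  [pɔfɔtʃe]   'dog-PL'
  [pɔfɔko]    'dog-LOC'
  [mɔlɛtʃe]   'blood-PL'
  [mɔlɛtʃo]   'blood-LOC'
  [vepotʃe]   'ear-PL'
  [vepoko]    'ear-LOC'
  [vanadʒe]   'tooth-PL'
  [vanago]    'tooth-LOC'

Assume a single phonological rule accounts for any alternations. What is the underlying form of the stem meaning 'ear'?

The stem for 'ear' ends in [tʃ] in [vepotʃe] but [k] in [vepoko].
Compare 'blood', with invariant [tʃ] in [mɔlɛtʃe] and [mɔlɛtʃo]: an analysis with underlying /tʃ/ and a rule producing [k] before the LOC suffix would wrongly predict alternation here too.
The underlying segment must be /k/; /k/, /g/ and /s/ become palato-alveolar [tʃ], [dʒ] and [ʃ] before a front vowel, yielding [tʃ] there.

/vepok/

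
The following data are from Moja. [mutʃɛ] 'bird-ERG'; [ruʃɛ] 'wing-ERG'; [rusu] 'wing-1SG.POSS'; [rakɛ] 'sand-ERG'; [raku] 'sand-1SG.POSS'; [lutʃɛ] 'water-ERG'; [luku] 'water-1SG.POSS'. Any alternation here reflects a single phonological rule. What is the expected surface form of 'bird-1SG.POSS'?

[muku]

In [lutʃɛ] and [luku] the final segment of 'water' alternates: [tʃ] ~ [k].
The stem 'sand' ([rakɛ], [raku]) shows [k] unchanged in both environments, so [k] cannot be basic with [tʃ] derived before the ERG suffix.
So /tʃ/ is underlying, and a rule of depalatalization — palato-alveolar /tʃ/ and /ʃ/ become [k] and [s] when no front vowel follows — gives [k].
The one attested form of 'bird', [mutʃɛ], shows underlying /mutʃ/. Applying the same rule when no front vowel follows gives [muku].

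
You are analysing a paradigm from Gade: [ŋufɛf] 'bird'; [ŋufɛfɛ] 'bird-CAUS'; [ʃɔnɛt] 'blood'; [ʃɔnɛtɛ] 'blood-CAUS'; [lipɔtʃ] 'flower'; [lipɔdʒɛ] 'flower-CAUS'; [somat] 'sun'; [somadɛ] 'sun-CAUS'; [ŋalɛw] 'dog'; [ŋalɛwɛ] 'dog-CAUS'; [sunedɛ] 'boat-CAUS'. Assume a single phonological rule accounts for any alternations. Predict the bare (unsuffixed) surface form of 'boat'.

The stem for 'sun' ends in [t] in [somat] but [d] in [somadɛ].
If /t/ were underlying and a rule turned it into [d] before the CAUS suffix, 'blood' would also alternate; but it has [t] in both [ʃɔnɛt] and [ʃɔnɛtɛ].
Therefore /d/ is basic and [t] is derived by word-final obstruent devoicing (voiced obstruents become voiceless word-finally).
From [sunedɛ] the stem 'boat' is /suned/; word-finally this yields [sunet].

[sunet]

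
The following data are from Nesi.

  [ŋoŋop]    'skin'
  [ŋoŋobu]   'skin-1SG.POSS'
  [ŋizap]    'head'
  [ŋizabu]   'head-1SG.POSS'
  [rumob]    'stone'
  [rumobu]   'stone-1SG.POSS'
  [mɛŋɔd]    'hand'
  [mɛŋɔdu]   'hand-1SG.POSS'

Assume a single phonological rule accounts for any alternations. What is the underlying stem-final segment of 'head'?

/p/

The stem for 'head' ends in [p] in [ŋizap] but [b] in [ŋizabu].
But 'stone' keeps [b] in both environments ([rumob], [rumobu]), so there is no rule changing /b/ to [p] in isolation.
The underlying segment must be /p/; voiceless stops become voiced between vowels, yielding [b] there.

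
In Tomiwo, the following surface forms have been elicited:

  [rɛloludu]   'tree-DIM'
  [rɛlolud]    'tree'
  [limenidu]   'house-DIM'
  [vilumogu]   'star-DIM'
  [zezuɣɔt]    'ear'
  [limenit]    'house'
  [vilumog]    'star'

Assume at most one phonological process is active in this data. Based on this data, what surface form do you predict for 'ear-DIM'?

[zezuɣɔdu]

'house' shows [t] ~ [d] at the end of the stem ([limenit] vs [limenidu]).
The stem 'tree' ([rɛlolud], [rɛloludu]) shows [d] unchanged in both environments, so [d] cannot be basic with [t] derived in isolation.
The alternation reflects intervocalic voicing: voiceless stops become voiced between vowels. /t/ is underlying.
From [zezuɣɔt] the stem 'ear' is /zezuɣɔt/; between vowels this yields [zezuɣɔdu].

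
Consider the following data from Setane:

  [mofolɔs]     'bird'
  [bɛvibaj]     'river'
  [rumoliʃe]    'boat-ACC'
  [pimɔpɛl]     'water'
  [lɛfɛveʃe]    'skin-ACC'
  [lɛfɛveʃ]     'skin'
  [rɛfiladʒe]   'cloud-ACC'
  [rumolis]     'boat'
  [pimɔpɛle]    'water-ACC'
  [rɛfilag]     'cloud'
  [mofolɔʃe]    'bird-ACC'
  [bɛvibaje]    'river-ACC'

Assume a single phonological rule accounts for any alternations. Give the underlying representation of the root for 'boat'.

The root 'boat' surfaces as [rumoliʃe] and [rumolis], with a stem-final [ʃ] ~ [s] alternation.
But 'skin' keeps [ʃ] in both environments ([lɛfɛveʃe], [lɛfɛveʃ]), so there is no rule changing /ʃ/ to [s] in isolation.
The alternation reflects palatalization before a front vowel: /g/ and /s/ become palato-alveolar [dʒ] and [ʃ] before a front vowel. /s/ is underlying.
The underlying form of 'boat' is therefore /rumolis/.

/rumolis/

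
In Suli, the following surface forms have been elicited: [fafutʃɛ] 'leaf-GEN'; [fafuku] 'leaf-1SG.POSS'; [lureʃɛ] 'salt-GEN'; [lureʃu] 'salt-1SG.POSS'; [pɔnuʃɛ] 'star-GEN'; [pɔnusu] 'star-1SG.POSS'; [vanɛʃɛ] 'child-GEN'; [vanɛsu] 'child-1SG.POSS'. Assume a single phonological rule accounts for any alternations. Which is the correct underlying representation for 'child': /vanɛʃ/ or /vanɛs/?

/vanɛs/

In [vanɛʃɛ] and [vanɛsu] the final segment of 'child' alternates: [ʃ] ~ [s].
The stem 'salt' ([lureʃɛ], [lureʃu]) shows [ʃ] unchanged in both environments, so [ʃ] cannot be basic with [s] derived before the 1SG.POSS suffix.
So /s/ is underlying, and a rule of palatalization before a front vowel — /k/ and /s/ become palato-alveolar [tʃ] and [ʃ] before a front vowel — gives [ʃ].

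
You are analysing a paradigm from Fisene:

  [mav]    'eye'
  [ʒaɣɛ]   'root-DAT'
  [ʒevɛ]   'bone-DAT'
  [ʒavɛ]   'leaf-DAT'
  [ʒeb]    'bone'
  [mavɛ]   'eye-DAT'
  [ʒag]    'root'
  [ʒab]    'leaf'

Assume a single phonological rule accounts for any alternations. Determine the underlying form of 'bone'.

/ʒeb/

The root 'bone' surfaces as [ʒevɛ] and [ʒeb], with a stem-final [v] ~ [b] alternation.
Compare 'eye', with invariant [v] in [mavɛ] and [mav]: an analysis with underlying /v/ and a rule producing [b] in isolation would wrongly predict alternation here too.
So /b/ is underlying, and a rule of intervocalic spirantization — voiced stops become fricatives between vowels — gives [v].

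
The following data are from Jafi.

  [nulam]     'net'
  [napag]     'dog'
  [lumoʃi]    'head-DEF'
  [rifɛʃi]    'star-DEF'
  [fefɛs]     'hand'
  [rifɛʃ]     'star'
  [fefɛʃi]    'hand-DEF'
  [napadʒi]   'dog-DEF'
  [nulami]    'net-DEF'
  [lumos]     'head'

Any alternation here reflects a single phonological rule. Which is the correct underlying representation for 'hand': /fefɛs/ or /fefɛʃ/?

/fefɛs/

In [fefɛs] and [fefɛʃi] the final segment of 'hand' alternates: [s] ~ [ʃ].
If /ʃ/ were underlying and a rule turned it into [s] in isolation, 'star' would also alternate; but it has [ʃ] in both [rifɛʃ] and [rifɛʃi].
Therefore /s/ is basic and [ʃ] is derived by palatalization before a front vowel (/g/ and /s/ become palato-alveolar [dʒ] and [ʃ] before a front vowel).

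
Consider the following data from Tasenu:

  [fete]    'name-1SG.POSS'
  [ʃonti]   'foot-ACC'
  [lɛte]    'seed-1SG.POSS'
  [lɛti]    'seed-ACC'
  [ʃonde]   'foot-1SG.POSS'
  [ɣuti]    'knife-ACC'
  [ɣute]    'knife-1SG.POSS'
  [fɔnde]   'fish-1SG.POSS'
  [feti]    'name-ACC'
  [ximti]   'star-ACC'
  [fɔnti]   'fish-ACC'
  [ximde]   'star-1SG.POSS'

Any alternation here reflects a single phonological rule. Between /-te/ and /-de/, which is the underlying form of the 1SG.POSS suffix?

The 1SG.POSS suffix surfaces as [-de] and [-te], depending on the final segment of the stem.
The ACC suffix, which begins with [t], is invariant after every stem; so [t] is not altered by any rule here.
The 1SG.POSS suffix is therefore /-de/ underlyingly, with post-vocalic devoicing: voiced stops become voiceless after a vowel.

/-de/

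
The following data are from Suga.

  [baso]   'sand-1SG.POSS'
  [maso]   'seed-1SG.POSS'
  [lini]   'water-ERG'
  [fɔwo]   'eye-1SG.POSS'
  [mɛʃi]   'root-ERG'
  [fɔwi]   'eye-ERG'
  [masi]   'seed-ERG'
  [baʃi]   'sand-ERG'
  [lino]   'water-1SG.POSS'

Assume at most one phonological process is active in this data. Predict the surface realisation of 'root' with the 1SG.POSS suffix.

'sand' shows [s] ~ [ʃ] at the end of the stem ([baso] vs [baʃi]).
But 'seed' keeps [s] in both environments ([maso], [masi]), so there is no rule changing /s/ to [ʃ] before the ERG suffix.
So /ʃ/ is underlying, and a rule of depalatalization — palato-alveolar /ʃ/ becomes [s] when no front vowel follows — gives [s].
From [mɛʃi] the stem 'root' is /mɛʃ/; when no front vowel follows this yields [mɛso].

[mɛso]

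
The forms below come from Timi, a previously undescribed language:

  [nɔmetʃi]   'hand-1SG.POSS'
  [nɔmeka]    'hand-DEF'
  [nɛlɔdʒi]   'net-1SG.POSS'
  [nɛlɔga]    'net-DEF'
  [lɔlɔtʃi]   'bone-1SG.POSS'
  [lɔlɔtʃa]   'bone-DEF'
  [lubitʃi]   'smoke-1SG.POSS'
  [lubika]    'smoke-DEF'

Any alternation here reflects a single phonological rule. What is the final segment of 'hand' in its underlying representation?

/k/

The stem for 'hand' ends in [tʃ] in [nɔmetʃi] but [k] in [nɔmeka].
But 'bone' keeps [tʃ] in both environments ([lɔlɔtʃi], [lɔlɔtʃa]), so there is no rule changing /tʃ/ to [k] before the DEF suffix.
So /k/ is underlying, and a rule of palatalization before a front vowel — /k/ and /g/ become palato-alveolar [tʃ] and [dʒ] before a front vowel — gives [tʃ].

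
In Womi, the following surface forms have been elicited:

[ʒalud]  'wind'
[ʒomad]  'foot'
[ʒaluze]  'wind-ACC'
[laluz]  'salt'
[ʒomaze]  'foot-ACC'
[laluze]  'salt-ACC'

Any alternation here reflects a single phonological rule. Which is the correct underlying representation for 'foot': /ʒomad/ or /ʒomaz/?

In [ʒomaze] and [ʒomad] the final segment of 'foot' alternates: [z] ~ [d].
The stem 'salt' ([laluze], [laluz]) shows [z] unchanged in both environments, so [z] cannot be basic with [d] derived in isolation.
Therefore /d/ is basic and [z] is derived by intervocalic spirantization (voiced stops become fricatives between vowels).

/ʒomad/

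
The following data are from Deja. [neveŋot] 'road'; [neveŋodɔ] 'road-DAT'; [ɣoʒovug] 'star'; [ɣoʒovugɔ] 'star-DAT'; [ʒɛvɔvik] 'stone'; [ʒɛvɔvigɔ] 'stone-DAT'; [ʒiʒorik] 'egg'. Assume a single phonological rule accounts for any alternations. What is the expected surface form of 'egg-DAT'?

'stone' shows [k] ~ [g] at the end of the stem ([ʒɛvɔvik] vs [ʒɛvɔvigɔ]).
The stem 'star' ([ɣoʒovug], [ɣoʒovugɔ]) shows [g] unchanged in both environments, so [g] cannot be basic with [k] derived in isolation.
The underlying segment must be /k/; voiceless stops become voiced between vowels, yielding [g] there.
From [ʒiʒorik] the stem 'egg' is /ʒiʒorik/; between vowels this yields [ʒiʒorigɔ].

[ʒiʒorigɔ]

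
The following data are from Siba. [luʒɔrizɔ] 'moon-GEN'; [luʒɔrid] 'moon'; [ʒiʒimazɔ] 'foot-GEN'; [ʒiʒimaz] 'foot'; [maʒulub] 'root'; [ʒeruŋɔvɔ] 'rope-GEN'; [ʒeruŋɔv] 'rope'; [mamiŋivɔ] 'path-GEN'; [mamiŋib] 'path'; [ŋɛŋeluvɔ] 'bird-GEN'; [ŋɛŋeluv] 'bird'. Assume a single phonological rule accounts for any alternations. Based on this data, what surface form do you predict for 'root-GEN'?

[maʒuluvɔ]

The root 'path' surfaces as [mamiŋivɔ] and [mamiŋib], with a stem-final [v] ~ [b] alternation.
But 'rope' keeps [v] in both environments ([ʒeruŋɔvɔ], [ʒeruŋɔv]), so there is no rule changing /v/ to [b] in isolation.
Therefore /b/ is basic and [v] is derived by intervocalic spirantization (voiced stops become fricatives between vowels).
The one attested form of 'root', [maʒulub], shows underlying /maʒulub/. Applying the same rule between vowels gives [maʒuluvɔ].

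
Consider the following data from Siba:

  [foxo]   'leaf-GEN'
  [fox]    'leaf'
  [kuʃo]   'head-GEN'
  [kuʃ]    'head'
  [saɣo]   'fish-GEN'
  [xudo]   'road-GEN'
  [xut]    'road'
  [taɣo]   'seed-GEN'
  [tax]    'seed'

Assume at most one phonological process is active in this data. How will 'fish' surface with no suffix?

[sax]

In [taɣo] and [tax] the final segment of 'seed' alternates: [ɣ] ~ [x].
If /x/ were underlying and a rule turned it into [ɣ] before the GEN suffix, 'leaf' would also alternate; but it has [x] in both [foxo] and [fox].
Therefore /ɣ/ is basic and [x] is derived by word-final obstruent devoicing (voiced obstruents become voiceless word-finally).
The one attested form of 'fish', [saɣo], shows underlying /saɣ/. Applying the same rule word-finally gives [sax].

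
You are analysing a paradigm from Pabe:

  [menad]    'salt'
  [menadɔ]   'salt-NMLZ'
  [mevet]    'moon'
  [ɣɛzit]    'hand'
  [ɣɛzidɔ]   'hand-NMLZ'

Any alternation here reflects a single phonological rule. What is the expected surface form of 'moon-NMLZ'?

The stem for 'hand' ends in [t] in [ɣɛzit] but [d] in [ɣɛzidɔ].
If /d/ were underlying and a rule turned it into [t] in isolation, 'salt' would also alternate; but it has [d] in both [menad] and [menadɔ].
Therefore /t/ is basic and [d] is derived by intervocalic voicing (voiceless stops become voiced between vowels).
From [mevet] the stem 'moon' is /mevet/; between vowels this yields [mevedɔ].

[mevedɔ]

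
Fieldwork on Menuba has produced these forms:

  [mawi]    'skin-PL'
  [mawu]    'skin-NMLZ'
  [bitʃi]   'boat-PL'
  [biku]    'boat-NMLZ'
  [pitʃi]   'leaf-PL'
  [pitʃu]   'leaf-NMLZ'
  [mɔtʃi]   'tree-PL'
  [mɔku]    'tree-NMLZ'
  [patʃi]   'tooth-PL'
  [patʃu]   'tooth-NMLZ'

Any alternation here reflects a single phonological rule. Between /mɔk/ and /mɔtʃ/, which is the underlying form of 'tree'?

/mɔk/

The stem for 'tree' ends in [tʃ] in [mɔtʃi] but [k] in [mɔku].
If /tʃ/ were underlying and a rule turned it into [k] before the NMLZ suffix, 'tooth' would also alternate; but it has [tʃ] in both [patʃi] and [patʃu].
The alternation reflects palatalization before a front vowel: /k/ becomes palato-alveolar [tʃ] before a front vowel. /k/ is underlying.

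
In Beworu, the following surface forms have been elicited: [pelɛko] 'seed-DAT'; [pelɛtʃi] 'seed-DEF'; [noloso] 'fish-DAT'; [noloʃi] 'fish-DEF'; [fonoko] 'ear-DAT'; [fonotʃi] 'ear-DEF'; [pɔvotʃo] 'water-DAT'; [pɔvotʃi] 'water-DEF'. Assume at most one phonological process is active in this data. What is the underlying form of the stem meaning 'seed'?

/pelɛk/

In [pelɛko] and [pelɛtʃi] the final segment of 'seed' alternates: [k] ~ [tʃ].
If /tʃ/ were underlying and a rule turned it into [k] before the DAT suffix, 'water' would also alternate; but it has [tʃ] in both [pɔvotʃo] and [pɔvotʃi].
The underlying segment must be /k/; /k/ and /s/ become palato-alveolar [tʃ] and [ʃ] before a front vowel, yielding [tʃ] there.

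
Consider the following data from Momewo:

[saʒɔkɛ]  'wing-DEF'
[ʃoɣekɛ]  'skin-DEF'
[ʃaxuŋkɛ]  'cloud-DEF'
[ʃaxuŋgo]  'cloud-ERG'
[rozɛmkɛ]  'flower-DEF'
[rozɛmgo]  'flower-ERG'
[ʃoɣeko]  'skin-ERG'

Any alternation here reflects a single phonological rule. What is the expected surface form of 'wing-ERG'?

The ERG suffix surfaces as [-go] and [-ko], depending on the final segment of the stem.
By contrast the DEF suffix keeps its initial [k] throughout — that segment must be underlying.
The ERG suffix is therefore /-go/ underlyingly, with post-vocalic devoicing: voiced stops become voiceless after a vowel.
After 'wing', which ends in a vowel, the suffix surfaces as [-ko], giving [saʒɔko].

[saʒɔko]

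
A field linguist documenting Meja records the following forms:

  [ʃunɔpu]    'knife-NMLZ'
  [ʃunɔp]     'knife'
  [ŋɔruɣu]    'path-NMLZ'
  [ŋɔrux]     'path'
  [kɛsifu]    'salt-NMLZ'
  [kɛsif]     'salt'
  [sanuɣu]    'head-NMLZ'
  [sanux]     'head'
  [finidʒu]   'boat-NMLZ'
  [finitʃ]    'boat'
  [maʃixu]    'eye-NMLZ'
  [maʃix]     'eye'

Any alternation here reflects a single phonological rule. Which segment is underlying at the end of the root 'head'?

In [sanuɣu] and [sanux] the final segment of 'head' alternates: [ɣ] ~ [x].
If /x/ were underlying and a rule turned it into [ɣ] before the NMLZ suffix, 'eye' would also alternate; but it has [x] in both [maʃixu] and [maʃix].
The alternation reflects word-final obstruent devoicing: voiced obstruents become voiceless word-finally. /ɣ/ is underlying.

/ɣ/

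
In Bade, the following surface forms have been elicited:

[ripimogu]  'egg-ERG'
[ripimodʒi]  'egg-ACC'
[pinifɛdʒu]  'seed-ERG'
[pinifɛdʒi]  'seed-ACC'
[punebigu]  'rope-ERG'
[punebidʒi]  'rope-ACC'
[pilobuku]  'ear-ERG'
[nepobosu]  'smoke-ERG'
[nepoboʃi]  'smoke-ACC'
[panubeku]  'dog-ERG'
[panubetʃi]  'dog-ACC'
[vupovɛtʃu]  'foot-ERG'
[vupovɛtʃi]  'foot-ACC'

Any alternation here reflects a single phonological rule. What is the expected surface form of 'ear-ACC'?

In [panubeku] and [panubetʃi] the final segment of 'dog' alternates: [k] ~ [tʃ].
If /tʃ/ were underlying and a rule turned it into [k] before the ERG suffix, 'foot' would also alternate; but it has [tʃ] in both [vupovɛtʃu] and [vupovɛtʃi].
The underlying segment must be /k/; /k/, /g/ and /s/ become palato-alveolar [tʃ], [dʒ] and [ʃ] before a front vowel, yielding [tʃ] there.
From [pilobuku] the stem 'ear' is /pilobuk/; before a front vowel this yields [pilobutʃi].

[pilobutʃi]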